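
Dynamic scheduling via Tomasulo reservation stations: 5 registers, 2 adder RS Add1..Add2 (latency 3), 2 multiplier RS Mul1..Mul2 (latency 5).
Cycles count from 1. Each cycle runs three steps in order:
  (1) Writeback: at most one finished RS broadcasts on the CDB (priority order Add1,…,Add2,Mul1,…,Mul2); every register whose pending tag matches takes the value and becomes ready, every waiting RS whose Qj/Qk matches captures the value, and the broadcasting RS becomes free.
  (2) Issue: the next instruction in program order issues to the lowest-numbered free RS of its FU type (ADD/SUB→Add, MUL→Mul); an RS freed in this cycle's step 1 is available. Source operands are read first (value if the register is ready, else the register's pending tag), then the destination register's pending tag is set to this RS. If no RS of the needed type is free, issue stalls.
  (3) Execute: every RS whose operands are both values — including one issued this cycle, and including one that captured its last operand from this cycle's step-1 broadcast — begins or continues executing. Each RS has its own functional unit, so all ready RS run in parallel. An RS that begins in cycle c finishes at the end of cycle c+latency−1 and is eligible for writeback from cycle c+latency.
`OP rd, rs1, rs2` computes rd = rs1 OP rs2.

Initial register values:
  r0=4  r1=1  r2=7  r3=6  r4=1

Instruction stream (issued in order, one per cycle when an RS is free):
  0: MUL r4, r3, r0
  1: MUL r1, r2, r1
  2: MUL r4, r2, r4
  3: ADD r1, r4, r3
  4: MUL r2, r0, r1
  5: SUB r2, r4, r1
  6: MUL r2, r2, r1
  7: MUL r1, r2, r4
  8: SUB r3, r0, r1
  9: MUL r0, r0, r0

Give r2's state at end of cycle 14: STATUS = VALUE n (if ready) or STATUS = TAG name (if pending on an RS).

c1: issue MUL r4<-Mul1 | r0:4,r1:1,r2:7,r3:6,r4:Mul1
c2: issue MUL r1<-Mul2 | r0:4,r1:Mul2,r2:7,r3:6,r4:Mul1
c3: stall | r0:4,r1:Mul2,r2:7,r3:6,r4:Mul1
c4: stall | r0:4,r1:Mul2,r2:7,r3:6,r4:Mul1
c5: stall | r0:4,r1:Mul2,r2:7,r3:6,r4:Mul1
c6: CDB Mul1=24; issue MUL r4<-Mul1 | r0:4,r1:Mul2,r2:7,r3:6,r4:Mul1
c7: CDB Mul2=7; issue ADD r1<-Add1 | r0:4,r1:Add1,r2:7,r3:6,r4:Mul1
c8: issue MUL r2<-Mul2 | r0:4,r1:Add1,r2:Mul2,r3:6,r4:Mul1
c9: issue SUB r2<-Add2 | r0:4,r1:Add1,r2:Add2,r3:6,r4:Mul1
c10: stall | r0:4,r1:Add1,r2:Add2,r3:6,r4:Mul1
c11: CDB Mul1=168; issue MUL r2<-Mul1 | r0:4,r1:Add1,r2:Mul1,r3:6,r4:168
c12: stall | r0:4,r1:Add1,r2:Mul1,r3:6,r4:168
c13: stall | r0:4,r1:Add1,r2:Mul1,r3:6,r4:168
c14: CDB Add1=174; stall | r0:4,r1:174,r2:Mul1,r3:6,r4:168

STATUS = TAG Mul1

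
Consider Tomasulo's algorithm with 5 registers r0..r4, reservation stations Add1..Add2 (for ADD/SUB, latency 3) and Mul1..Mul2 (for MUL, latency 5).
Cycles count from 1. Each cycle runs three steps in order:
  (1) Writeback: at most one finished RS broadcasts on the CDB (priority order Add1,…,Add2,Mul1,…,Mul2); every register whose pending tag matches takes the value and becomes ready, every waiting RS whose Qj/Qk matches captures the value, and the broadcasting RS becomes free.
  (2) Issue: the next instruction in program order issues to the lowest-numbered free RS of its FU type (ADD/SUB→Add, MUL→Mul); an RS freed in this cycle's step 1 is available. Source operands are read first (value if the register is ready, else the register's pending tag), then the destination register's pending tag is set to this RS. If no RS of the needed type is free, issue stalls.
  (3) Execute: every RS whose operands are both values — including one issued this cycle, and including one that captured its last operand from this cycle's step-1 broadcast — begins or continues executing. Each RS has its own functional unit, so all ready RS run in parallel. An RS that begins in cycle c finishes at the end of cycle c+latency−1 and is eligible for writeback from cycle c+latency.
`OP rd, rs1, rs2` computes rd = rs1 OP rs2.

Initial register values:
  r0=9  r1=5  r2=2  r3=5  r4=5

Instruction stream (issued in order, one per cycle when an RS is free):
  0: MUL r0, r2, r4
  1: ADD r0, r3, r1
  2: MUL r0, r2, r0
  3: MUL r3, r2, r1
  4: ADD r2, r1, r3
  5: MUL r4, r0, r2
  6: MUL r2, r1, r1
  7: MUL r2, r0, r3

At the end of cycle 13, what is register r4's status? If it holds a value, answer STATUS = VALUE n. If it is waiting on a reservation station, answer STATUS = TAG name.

c1: issue MUL r0<-Mul1 | r0:Mul1,r1:5,r2:2,r3:5,r4:5
c2: issue ADD r0<-Add1 | r0:Add1,r1:5,r2:2,r3:5,r4:5
c3: issue MUL r0<-Mul2 | r0:Mul2,r1:5,r2:2,r3:5,r4:5
c4: stall | r0:Mul2,r1:5,r2:2,r3:5,r4:5
c5: CDB Add1=10; stall | r0:Mul2,r1:5,r2:2,r3:5,r4:5
c6: CDB Mul1=10; issue MUL r3<-Mul1 | r0:Mul2,r1:5,r2:2,r3:Mul1,r4:5
c7: issue ADD r2<-Add1 | r0:Mul2,r1:5,r2:Add1,r3:Mul1,r4:5
c8: stall | r0:Mul2,r1:5,r2:Add1,r3:Mul1,r4:5
c9: stall | r0:Mul2,r1:5,r2:Add1,r3:Mul1,r4:5
c10: CDB Mul2=20; issue MUL r4<-Mul2 | r0:20,r1:5,r2:Add1,r3:Mul1,r4:Mul2
c11: CDB Mul1=10; issue MUL r2<-Mul1 | r0:20,r1:5,r2:Mul1,r3:10,r4:Mul2
c12: stall | r0:20,r1:5,r2:Mul1,r3:10,r4:Mul2
c13: stall | r0:20,r1:5,r2:Mul1,r3:10,r4:Mul2

STATUS = TAG Mul2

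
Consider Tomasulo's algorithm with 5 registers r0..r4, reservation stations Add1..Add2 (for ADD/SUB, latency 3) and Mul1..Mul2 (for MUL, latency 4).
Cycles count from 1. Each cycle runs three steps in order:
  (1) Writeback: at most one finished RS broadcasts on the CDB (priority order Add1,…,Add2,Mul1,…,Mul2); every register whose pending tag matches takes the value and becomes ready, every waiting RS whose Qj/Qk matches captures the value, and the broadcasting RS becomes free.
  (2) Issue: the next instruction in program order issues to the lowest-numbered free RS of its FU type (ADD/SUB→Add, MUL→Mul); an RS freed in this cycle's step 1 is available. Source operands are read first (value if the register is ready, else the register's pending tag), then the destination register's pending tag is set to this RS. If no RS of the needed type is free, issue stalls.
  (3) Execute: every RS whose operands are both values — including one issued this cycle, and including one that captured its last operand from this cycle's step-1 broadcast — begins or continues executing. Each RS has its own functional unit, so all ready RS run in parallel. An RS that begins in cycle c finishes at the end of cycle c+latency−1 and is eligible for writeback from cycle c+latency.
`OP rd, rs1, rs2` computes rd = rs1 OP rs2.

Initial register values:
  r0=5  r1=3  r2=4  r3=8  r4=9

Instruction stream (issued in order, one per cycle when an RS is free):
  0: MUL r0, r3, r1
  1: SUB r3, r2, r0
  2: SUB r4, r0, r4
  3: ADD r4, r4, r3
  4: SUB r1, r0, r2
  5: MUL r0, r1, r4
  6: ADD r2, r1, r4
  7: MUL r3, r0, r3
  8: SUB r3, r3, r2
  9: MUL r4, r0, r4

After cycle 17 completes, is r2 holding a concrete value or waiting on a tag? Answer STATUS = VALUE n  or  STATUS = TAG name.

  c1: issue MUL r0<-Mul1  regs: r0:Mul1,r1:3,r2:4,r3:8,r4:9
  c2: issue SUB r3<-Add1  regs: r0:Mul1,r1:3,r2:4,r3:Add1,r4:9
  c3: issue SUB r4<-Add2  regs: r0:Mul1,r1:3,r2:4,r3:Add1,r4:Add2
  c4: stall  regs: r0:Mul1,r1:3,r2:4,r3:Add1,r4:Add2
  c5: CDB Mul1=24; stall  regs: r0:24,r1:3,r2:4,r3:Add1,r4:Add2
  c6: stall  regs: r0:24,r1:3,r2:4,r3:Add1,r4:Add2
  c7: stall  regs: r0:24,r1:3,r2:4,r3:Add1,r4:Add2
  c8: CDB Add1=-20; issue ADD r4<-Add1  regs: r0:24,r1:3,r2:4,r3:-20,r4:Add1
  c9: CDB Add2=15; issue SUB r1<-Add2  regs: r0:24,r1:Add2,r2:4,r3:-20,r4:Add1
  c10: issue MUL r0<-Mul1  regs: r0:Mul1,r1:Add2,r2:4,r3:-20,r4:Add1
  c11: stall  regs: r0:Mul1,r1:Add2,r2:4,r3:-20,r4:Add1
  c12: CDB Add1=-5; issue ADD r2<-Add1  regs: r0:Mul1,r1:Add2,r2:Add1,r3:-20,r4:-5
  c13: CDB Add2=20; issue MUL r3<-Mul2  regs: r0:Mul1,r1:20,r2:Add1,r3:Mul2,r4:-5
  c14: issue SUB r3<-Add2  regs: r0:Mul1,r1:20,r2:Add1,r3:Add2,r4:-5
  c15: stall  regs: r0:Mul1,r1:20,r2:Add1,r3:Add2,r4:-5
  c16: CDB Add1=15; stall  regs: r0:Mul1,r1:20,r2:15,r3:Add2,r4:-5
  c17: CDB Mul1=-100; issue MUL r4<-Mul1  regs: r0:-100,r1:20,r2:15,r3:Add2,r4:Mul1

STATUS = VALUE 15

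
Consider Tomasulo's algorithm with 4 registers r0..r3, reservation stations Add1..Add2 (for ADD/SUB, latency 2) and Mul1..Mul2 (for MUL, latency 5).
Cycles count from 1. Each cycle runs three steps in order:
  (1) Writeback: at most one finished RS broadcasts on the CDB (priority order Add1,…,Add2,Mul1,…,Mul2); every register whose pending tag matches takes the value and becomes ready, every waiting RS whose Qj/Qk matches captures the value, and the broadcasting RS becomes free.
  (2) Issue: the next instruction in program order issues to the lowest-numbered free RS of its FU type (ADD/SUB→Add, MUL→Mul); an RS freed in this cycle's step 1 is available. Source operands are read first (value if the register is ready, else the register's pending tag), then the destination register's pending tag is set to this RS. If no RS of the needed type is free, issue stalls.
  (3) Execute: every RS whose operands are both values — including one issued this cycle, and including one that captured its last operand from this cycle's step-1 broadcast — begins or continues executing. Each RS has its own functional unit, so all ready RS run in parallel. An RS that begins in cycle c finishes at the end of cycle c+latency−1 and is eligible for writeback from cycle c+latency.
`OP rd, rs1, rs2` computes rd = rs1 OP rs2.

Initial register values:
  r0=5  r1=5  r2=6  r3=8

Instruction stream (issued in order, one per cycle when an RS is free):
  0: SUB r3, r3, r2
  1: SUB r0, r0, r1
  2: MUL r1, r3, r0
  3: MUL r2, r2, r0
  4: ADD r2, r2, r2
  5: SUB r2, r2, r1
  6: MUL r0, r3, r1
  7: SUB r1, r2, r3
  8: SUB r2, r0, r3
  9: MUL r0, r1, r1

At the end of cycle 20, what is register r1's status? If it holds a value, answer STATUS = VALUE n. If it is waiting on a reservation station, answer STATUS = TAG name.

STATUS = VALUE -2

cycle 1: issue SUB r3<-Add1 // r0:5,r1:5,r2:6,r3:Add1
cycle 2: issue SUB r0<-Add2 // r0:Add2,r1:5,r2:6,r3:Add1
cycle 3: CDB Add1=2; issue MUL r1<-Mul1 // r0:Add2,r1:Mul1,r2:6,r3:2
cycle 4: CDB Add2=0; issue MUL r2<-Mul2 // r0:0,r1:Mul1,r2:Mul2,r3:2
cycle 5: issue ADD r2<-Add1 // r0:0,r1:Mul1,r2:Add1,r3:2
cycle 6: issue SUB r2<-Add2 // r0:0,r1:Mul1,r2:Add2,r3:2
cycle 7: stall // r0:0,r1:Mul1,r2:Add2,r3:2
cycle 8: stall // r0:0,r1:Mul1,r2:Add2,r3:2
cycle 9: CDB Mul1=0; issue MUL r0<-Mul1 // r0:Mul1,r1:0,r2:Add2,r3:2
cycle 10: CDB Mul2=0; stall // r0:Mul1,r1:0,r2:Add2,r3:2
cycle 11: stall // r0:Mul1,r1:0,r2:Add2,r3:2
cycle 12: CDB Add1=0; issue SUB r1<-Add1 // r0:Mul1,r1:Add1,r2:Add2,r3:2
cycle 13: stall // r0:Mul1,r1:Add1,r2:Add2,r3:2
cycle 14: CDB Add2=0; issue SUB r2<-Add2 // r0:Mul1,r1:Add1,r2:Add2,r3:2
cycle 15: CDB Mul1=0; issue MUL r0<-Mul1 // r0:Mul1,r1:Add1,r2:Add2,r3:2
cycle 16: CDB Add1=-2 // r0:Mul1,r1:-2,r2:Add2,r3:2
cycle 17: CDB Add2=-2 // r0:Mul1,r1:-2,r2:-2,r3:2
cycle 18: - // r0:Mul1,r1:-2,r2:-2,r3:2
cycle 19: - // r0:Mul1,r1:-2,r2:-2,r3:2
cycle 20: - // r0:Mul1,r1:-2,r2:-2,r3:2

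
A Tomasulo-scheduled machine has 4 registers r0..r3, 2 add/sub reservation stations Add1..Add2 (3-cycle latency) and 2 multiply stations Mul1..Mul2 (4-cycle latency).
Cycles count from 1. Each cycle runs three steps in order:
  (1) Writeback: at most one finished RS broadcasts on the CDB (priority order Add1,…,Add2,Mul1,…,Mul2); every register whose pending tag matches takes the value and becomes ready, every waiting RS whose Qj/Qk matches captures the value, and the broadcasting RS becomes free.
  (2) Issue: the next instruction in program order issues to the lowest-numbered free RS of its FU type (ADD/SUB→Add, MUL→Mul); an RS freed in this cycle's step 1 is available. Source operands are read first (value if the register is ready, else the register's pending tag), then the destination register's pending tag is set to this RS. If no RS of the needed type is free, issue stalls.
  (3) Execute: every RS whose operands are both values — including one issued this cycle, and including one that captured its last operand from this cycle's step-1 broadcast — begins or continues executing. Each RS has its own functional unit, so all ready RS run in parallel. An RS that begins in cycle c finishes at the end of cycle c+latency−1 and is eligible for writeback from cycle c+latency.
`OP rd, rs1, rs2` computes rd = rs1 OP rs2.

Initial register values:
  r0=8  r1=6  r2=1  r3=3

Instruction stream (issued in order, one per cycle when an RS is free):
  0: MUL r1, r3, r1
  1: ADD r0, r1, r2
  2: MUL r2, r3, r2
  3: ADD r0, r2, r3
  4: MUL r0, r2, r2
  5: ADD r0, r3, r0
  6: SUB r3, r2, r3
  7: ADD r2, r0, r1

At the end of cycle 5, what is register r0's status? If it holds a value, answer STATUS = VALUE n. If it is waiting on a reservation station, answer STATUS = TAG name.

STATUS = TAG Mul1

c1: issue MUL r1<-Mul1 | r0:8,r1:Mul1,r2:1,r3:3
c2: issue ADD r0<-Add1 | r0:Add1,r1:Mul1,r2:1,r3:3
c3: issue MUL r2<-Mul2 | r0:Add1,r1:Mul1,r2:Mul2,r3:3
c4: issue ADD r0<-Add2 | r0:Add2,r1:Mul1,r2:Mul2,r3:3
c5: CDB Mul1=18; issue MUL r0<-Mul1 | r0:Mul1,r1:18,r2:Mul2,r3:3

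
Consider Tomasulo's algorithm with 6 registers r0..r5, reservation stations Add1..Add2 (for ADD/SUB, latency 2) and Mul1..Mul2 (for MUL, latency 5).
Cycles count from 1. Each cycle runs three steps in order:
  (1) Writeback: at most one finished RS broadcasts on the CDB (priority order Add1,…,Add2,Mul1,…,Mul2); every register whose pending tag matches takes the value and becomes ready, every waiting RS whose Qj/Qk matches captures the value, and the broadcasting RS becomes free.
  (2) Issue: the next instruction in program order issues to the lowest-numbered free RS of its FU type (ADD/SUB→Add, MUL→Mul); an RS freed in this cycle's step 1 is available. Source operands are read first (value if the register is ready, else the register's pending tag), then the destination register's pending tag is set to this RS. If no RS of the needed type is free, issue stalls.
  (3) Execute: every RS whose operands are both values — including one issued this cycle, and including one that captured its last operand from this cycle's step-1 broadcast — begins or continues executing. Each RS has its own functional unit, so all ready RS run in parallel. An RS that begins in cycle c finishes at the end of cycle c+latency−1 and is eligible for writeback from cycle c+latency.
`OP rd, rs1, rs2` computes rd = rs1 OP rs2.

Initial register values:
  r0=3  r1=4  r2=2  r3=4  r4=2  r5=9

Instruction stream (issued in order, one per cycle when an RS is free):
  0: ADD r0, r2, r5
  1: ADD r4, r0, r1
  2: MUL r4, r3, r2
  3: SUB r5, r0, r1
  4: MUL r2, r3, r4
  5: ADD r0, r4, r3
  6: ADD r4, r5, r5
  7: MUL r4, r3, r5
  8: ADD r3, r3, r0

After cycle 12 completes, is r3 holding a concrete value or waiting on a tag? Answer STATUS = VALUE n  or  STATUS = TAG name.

  c1: issue ADD r0<-Add1  regs: r0:Add1,r1:4,r2:2,r3:4,r4:2,r5:9
  c2: issue ADD r4<-Add2  regs: r0:Add1,r1:4,r2:2,r3:4,r4:Add2,r5:9
  c3: CDB Add1=11; issue MUL r4<-Mul1  regs: r0:11,r1:4,r2:2,r3:4,r4:Mul1,r5:9
  c4: issue SUB r5<-Add1  regs: r0:11,r1:4,r2:2,r3:4,r4:Mul1,r5:Add1
  c5: CDB Add2=15; issue MUL r2<-Mul2  regs: r0:11,r1:4,r2:Mul2,r3:4,r4:Mul1,r5:Add1
  c6: CDB Add1=7; issue ADD r0<-Add1  regs: r0:Add1,r1:4,r2:Mul2,r3:4,r4:Mul1,r5:7
  c7: issue ADD r4<-Add2  regs: r0:Add1,r1:4,r2:Mul2,r3:4,r4:Add2,r5:7
  c8: CDB Mul1=8; issue MUL r4<-Mul1  regs: r0:Add1,r1:4,r2:Mul2,r3:4,r4:Mul1,r5:7
  c9: CDB Add2=14; issue ADD r3<-Add2  regs: r0:Add1,r1:4,r2:Mul2,r3:Add2,r4:Mul1,r5:7
  c10: CDB Add1=12  regs: r0:12,r1:4,r2:Mul2,r3:Add2,r4:Mul1,r5:7
  c11: -  regs: r0:12,r1:4,r2:Mul2,r3:Add2,r4:Mul1,r5:7
  c12: CDB Add2=16  regs: r0:12,r1:4,r2:Mul2,r3:16,r4:Mul1,r5:7

STATUS = VALUE 16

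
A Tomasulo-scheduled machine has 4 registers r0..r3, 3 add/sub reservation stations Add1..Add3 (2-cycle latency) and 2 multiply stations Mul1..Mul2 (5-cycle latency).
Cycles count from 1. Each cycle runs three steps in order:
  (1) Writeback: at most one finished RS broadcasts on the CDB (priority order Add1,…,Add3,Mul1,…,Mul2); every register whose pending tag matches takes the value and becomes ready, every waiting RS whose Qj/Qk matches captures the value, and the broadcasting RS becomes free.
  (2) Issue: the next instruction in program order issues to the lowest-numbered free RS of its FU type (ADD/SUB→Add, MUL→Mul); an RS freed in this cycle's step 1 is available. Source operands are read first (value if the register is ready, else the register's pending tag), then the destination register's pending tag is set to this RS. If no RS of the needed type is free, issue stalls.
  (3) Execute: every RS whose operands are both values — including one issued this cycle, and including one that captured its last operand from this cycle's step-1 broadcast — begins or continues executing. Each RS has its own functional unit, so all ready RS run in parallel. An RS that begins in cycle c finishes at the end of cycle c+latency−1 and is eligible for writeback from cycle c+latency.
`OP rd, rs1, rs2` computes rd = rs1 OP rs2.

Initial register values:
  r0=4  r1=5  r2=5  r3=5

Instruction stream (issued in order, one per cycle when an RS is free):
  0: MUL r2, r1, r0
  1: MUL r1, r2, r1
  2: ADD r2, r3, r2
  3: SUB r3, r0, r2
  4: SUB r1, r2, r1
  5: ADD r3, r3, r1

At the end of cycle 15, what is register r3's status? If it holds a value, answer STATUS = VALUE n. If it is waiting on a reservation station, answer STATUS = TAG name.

cycle 1: issue MUL r2<-Mul1 // r0:4,r1:5,r2:Mul1,r3:5
cycle 2: issue MUL r1<-Mul2 // r0:4,r1:Mul2,r2:Mul1,r3:5
cycle 3: issue ADD r2<-Add1 // r0:4,r1:Mul2,r2:Add1,r3:5
cycle 4: issue SUB r3<-Add2 // r0:4,r1:Mul2,r2:Add1,r3:Add2
cycle 5: issue SUB r1<-Add3 // r0:4,r1:Add3,r2:Add1,r3:Add2
cycle 6: CDB Mul1=20; stall // r0:4,r1:Add3,r2:Add1,r3:Add2
cycle 7: stall // r0:4,r1:Add3,r2:Add1,r3:Add2
cycle 8: CDB Add1=25; issue ADD r3<-Add1 // r0:4,r1:Add3,r2:25,r3:Add1
cycle 9: - // r0:4,r1:Add3,r2:25,r3:Add1
cycle 10: CDB Add2=-21 // r0:4,r1:Add3,r2:25,r3:Add1
cycle 11: CDB Mul2=100 // r0:4,r1:Add3,r2:25,r3:Add1
cycle 12: - // r0:4,r1:Add3,r2:25,r3:Add1
cycle 13: CDB Add3=-75 // r0:4,r1:-75,r2:25,r3:Add1
cycle 14: - // r0:4,r1:-75,r2:25,r3:Add1
cycle 15: CDB Add1=-96 // r0:4,r1:-75,r2:25,r3:-96

STATUS = VALUE -96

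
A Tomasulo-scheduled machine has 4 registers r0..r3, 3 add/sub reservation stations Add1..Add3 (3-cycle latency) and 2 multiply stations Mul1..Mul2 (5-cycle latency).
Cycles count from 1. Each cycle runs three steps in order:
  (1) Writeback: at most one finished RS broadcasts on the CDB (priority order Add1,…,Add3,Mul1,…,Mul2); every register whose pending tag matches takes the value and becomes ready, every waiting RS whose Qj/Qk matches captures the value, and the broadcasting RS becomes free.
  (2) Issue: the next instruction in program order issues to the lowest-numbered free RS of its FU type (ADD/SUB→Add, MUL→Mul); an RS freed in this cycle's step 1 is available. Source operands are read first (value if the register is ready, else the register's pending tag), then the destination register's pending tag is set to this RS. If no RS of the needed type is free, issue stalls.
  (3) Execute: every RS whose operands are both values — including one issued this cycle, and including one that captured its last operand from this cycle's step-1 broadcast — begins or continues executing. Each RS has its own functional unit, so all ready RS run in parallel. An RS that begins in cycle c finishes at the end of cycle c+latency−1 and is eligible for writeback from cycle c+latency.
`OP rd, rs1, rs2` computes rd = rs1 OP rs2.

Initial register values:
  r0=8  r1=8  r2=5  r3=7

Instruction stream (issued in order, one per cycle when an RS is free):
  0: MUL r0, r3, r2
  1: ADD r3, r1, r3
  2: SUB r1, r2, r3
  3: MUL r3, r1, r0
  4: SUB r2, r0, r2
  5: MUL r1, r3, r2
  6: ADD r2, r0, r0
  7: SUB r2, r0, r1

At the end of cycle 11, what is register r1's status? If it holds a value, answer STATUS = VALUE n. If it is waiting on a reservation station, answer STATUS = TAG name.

STATUS = TAG Mul1

c1: issue MUL r0<-Mul1 | r0:Mul1,r1:8,r2:5,r3:7
c2: issue ADD r3<-Add1 | r0:Mul1,r1:8,r2:5,r3:Add1
c3: issue SUB r1<-Add2 | r0:Mul1,r1:Add2,r2:5,r3:Add1
c4: issue MUL r3<-Mul2 | r0:Mul1,r1:Add2,r2:5,r3:Mul2
c5: CDB Add1=15; issue SUB r2<-Add1 | r0:Mul1,r1:Add2,r2:Add1,r3:Mul2
c6: CDB Mul1=35; issue MUL r1<-Mul1 | r0:35,r1:Mul1,r2:Add1,r3:Mul2
c7: issue ADD r2<-Add3 | r0:35,r1:Mul1,r2:Add3,r3:Mul2
c8: CDB Add2=-10; issue SUB r2<-Add2 | r0:35,r1:Mul1,r2:Add2,r3:Mul2
c9: CDB Add1=30 | r0:35,r1:Mul1,r2:Add2,r3:Mul2
c10: CDB Add3=70 | r0:35,r1:Mul1,r2:Add2,r3:Mul2
c11: - | r0:35,r1:Mul1,r2:Add2,r3:Mul2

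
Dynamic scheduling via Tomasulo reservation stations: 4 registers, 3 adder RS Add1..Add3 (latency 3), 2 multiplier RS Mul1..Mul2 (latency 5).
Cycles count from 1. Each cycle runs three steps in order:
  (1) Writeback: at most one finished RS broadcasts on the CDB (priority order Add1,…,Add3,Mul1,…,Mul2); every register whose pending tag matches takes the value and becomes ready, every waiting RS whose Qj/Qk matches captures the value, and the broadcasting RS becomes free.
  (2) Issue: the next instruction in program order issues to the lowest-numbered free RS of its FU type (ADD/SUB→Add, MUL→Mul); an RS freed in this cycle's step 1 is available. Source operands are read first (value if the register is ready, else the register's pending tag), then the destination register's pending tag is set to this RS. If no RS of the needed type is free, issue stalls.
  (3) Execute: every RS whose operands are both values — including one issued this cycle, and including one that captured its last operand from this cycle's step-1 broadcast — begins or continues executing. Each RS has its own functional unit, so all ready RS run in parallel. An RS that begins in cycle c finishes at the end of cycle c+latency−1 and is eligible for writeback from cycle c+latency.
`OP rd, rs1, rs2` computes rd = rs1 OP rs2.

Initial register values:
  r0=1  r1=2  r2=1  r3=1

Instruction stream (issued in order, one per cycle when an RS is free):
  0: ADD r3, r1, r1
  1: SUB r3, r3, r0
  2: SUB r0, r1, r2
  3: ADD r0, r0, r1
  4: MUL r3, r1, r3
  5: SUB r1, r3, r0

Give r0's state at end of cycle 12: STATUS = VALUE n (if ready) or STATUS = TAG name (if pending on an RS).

c1: issue ADD r3<-Add1 | r0:1,r1:2,r2:1,r3:Add1
c2: issue SUB r3<-Add2 | r0:1,r1:2,r2:1,r3:Add2
c3: issue SUB r0<-Add3 | r0:Add3,r1:2,r2:1,r3:Add2
c4: CDB Add1=4; issue ADD r0<-Add1 | r0:Add1,r1:2,r2:1,r3:Add2
c5: issue MUL r3<-Mul1 | r0:Add1,r1:2,r2:1,r3:Mul1
c6: CDB Add3=1; issue SUB r1<-Add3 | r0:Add1,r1:Add3,r2:1,r3:Mul1
c7: CDB Add2=3 | r0:Add1,r1:Add3,r2:1,r3:Mul1
c8: - | r0:Add1,r1:Add3,r2:1,r3:Mul1
c9: CDB Add1=3 | r0:3,r1:Add3,r2:1,r3:Mul1
c10: - | r0:3,r1:Add3,r2:1,r3:Mul1
c11: - | r0:3,r1:Add3,r2:1,r3:Mul1
c12: CDB Mul1=6 | r0:3,r1:Add3,r2:1,r3:6

STATUS = VALUE 3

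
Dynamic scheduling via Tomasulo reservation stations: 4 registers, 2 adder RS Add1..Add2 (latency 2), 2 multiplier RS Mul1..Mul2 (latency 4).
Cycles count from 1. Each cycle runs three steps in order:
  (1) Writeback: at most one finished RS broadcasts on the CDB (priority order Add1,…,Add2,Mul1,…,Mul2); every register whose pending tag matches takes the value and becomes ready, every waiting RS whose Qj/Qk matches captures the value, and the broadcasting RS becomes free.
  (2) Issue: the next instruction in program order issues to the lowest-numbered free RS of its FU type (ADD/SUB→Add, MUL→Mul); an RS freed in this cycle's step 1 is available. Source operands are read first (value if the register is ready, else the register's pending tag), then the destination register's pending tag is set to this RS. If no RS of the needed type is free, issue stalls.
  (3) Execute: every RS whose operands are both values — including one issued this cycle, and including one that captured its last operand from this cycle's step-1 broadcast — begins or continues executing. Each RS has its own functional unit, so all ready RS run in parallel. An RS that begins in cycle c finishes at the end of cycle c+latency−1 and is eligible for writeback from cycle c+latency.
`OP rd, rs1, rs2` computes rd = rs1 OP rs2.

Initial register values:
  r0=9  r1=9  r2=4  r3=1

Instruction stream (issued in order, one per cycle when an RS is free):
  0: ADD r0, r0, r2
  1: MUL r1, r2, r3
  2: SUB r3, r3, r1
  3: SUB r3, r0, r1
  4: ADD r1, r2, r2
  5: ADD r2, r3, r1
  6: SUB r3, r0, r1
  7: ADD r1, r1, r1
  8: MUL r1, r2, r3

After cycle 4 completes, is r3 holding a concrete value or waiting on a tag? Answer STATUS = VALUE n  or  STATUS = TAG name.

STATUS = TAG Add2

  c1: issue ADD r0<-Add1  regs: r0:Add1,r1:9,r2:4,r3:1
  c2: issue MUL r1<-Mul1  regs: r0:Add1,r1:Mul1,r2:4,r3:1
  c3: CDB Add1=13; issue SUB r3<-Add1  regs: r0:13,r1:Mul1,r2:4,r3:Add1
  c4: issue SUB r3<-Add2  regs: r0:13,r1:Mul1,r2:4,r3:Add2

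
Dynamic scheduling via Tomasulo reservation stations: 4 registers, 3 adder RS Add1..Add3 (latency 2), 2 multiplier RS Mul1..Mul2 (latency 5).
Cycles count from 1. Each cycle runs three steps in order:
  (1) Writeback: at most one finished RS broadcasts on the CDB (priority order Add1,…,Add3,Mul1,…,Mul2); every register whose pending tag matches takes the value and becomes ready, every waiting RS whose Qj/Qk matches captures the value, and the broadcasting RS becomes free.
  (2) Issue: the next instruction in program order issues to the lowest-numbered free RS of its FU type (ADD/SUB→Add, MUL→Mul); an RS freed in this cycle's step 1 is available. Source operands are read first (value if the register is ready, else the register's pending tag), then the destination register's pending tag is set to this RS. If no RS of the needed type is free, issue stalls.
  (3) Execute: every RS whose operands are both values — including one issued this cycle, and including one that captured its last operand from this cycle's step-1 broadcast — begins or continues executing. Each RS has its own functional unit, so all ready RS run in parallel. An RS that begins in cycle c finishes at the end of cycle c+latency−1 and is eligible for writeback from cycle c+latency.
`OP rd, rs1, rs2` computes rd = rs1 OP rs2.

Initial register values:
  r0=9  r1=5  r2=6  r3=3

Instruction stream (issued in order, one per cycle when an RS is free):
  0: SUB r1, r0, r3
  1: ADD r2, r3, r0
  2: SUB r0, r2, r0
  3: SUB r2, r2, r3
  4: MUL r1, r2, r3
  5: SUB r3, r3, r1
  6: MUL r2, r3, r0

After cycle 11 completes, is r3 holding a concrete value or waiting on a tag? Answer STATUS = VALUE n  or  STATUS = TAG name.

STATUS = TAG Add1

cycle 1: issue SUB r1<-Add1 // r0:9,r1:Add1,r2:6,r3:3
cycle 2: issue ADD r2<-Add2 // r0:9,r1:Add1,r2:Add2,r3:3
cycle 3: CDB Add1=6; issue SUB r0<-Add1 // r0:Add1,r1:6,r2:Add2,r3:3
cycle 4: CDB Add2=12; issue SUB r2<-Add2 // r0:Add1,r1:6,r2:Add2,r3:3
cycle 5: issue MUL r1<-Mul1 // r0:Add1,r1:Mul1,r2:Add2,r3:3
cycle 6: CDB Add1=3; issue SUB r3<-Add1 // r0:3,r1:Mul1,r2:Add2,r3:Add1
cycle 7: CDB Add2=9; issue MUL r2<-Mul2 // r0:3,r1:Mul1,r2:Mul2,r3:Add1
cycle 8: - // r0:3,r1:Mul1,r2:Mul2,r3:Add1
cycle 9: - // r0:3,r1:Mul1,r2:Mul2,r3:Add1
cycle 10: - // r0:3,r1:Mul1,r2:Mul2,r3:Add1
cycle 11: - // r0:3,r1:Mul1,r2:Mul2,r3:Add1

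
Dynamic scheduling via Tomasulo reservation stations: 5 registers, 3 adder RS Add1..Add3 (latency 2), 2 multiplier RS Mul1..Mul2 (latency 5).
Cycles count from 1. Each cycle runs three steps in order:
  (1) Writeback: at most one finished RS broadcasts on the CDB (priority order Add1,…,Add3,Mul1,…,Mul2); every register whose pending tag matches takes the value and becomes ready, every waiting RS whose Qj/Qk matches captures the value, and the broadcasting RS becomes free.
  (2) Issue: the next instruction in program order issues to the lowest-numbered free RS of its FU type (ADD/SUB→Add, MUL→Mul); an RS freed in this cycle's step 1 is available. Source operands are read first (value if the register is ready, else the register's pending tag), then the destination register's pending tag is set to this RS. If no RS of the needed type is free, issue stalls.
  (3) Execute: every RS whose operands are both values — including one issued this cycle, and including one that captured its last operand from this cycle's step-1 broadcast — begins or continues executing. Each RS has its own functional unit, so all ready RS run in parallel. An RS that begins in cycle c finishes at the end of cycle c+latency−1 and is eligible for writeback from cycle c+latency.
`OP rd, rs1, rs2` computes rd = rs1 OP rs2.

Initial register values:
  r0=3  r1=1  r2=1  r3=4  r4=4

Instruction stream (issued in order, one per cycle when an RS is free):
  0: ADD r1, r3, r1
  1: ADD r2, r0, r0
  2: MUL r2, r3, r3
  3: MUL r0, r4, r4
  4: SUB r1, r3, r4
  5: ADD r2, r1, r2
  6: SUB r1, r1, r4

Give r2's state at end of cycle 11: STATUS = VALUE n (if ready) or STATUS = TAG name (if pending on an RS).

c1: issue ADD r1<-Add1 | r0:3,r1:Add1,r2:1,r3:4,r4:4
c2: issue ADD r2<-Add2 | r0:3,r1:Add1,r2:Add2,r3:4,r4:4
c3: CDB Add1=5; issue MUL r2<-Mul1 | r0:3,r1:5,r2:Mul1,r3:4,r4:4
c4: CDB Add2=6; issue MUL r0<-Mul2 | r0:Mul2,r1:5,r2:Mul1,r3:4,r4:4
c5: issue SUB r1<-Add1 | r0:Mul2,r1:Add1,r2:Mul1,r3:4,r4:4
c6: issue ADD r2<-Add2 | r0:Mul2,r1:Add1,r2:Add2,r3:4,r4:4
c7: CDB Add1=0; issue SUB r1<-Add1 | r0:Mul2,r1:Add1,r2:Add2,r3:4,r4:4
c8: CDB Mul1=16 | r0:Mul2,r1:Add1,r2:Add2,r3:4,r4:4
c9: CDB Add1=-4 | r0:Mul2,r1:-4,r2:Add2,r3:4,r4:4
c10: CDB Add2=16 | r0:Mul2,r1:-4,r2:16,r3:4,r4:4
c11: CDB Mul2=16 | r0:16,r1:-4,r2:16,r3:4,r4:4

STATUS = VALUE 16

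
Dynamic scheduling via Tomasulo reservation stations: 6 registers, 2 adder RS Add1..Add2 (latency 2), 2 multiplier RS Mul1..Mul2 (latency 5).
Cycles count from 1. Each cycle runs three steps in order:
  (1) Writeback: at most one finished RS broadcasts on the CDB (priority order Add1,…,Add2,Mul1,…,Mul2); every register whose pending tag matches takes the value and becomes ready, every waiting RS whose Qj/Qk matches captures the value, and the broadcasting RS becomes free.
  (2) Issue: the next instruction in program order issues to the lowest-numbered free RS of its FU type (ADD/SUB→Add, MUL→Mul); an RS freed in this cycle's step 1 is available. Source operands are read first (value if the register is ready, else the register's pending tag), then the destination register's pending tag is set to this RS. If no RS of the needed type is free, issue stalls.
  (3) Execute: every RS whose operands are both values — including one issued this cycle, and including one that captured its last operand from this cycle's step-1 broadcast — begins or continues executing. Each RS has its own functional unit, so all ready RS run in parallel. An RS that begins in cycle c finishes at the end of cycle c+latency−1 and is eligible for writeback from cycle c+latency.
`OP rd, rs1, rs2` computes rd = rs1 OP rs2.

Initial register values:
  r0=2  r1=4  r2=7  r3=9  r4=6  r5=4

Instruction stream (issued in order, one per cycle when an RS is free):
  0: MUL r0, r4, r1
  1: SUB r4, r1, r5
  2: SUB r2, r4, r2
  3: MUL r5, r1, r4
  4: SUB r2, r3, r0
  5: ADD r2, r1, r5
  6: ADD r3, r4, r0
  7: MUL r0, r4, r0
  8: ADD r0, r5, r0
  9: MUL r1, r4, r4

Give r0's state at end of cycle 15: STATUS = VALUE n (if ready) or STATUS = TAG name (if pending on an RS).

STATUS = TAG Add1

c1: issue MUL r0<-Mul1 | r0:Mul1,r1:4,r2:7,r3:9,r4:6,r5:4
c2: issue SUB r4<-Add1 | r0:Mul1,r1:4,r2:7,r3:9,r4:Add1,r5:4
c3: issue SUB r2<-Add2 | r0:Mul1,r1:4,r2:Add2,r3:9,r4:Add1,r5:4
c4: CDB Add1=0; issue MUL r5<-Mul2 | r0:Mul1,r1:4,r2:Add2,r3:9,r4:0,r5:Mul2
c5: issue SUB r2<-Add1 | r0:Mul1,r1:4,r2:Add1,r3:9,r4:0,r5:Mul2
c6: CDB Add2=-7; issue ADD r2<-Add2 | r0:Mul1,r1:4,r2:Add2,r3:9,r4:0,r5:Mul2
c7: CDB Mul1=24; stall | r0:24,r1:4,r2:Add2,r3:9,r4:0,r5:Mul2
c8: stall | r0:24,r1:4,r2:Add2,r3:9,r4:0,r5:Mul2
c9: CDB Add1=-15; issue ADD r3<-Add1 | r0:24,r1:4,r2:Add2,r3:Add1,r4:0,r5:Mul2
c10: CDB Mul2=0; issue MUL r0<-Mul1 | r0:Mul1,r1:4,r2:Add2,r3:Add1,r4:0,r5:0
c11: CDB Add1=24; issue ADD r0<-Add1 | r0:Add1,r1:4,r2:Add2,r3:24,r4:0,r5:0
c12: CDB Add2=4; issue MUL r1<-Mul2 | r0:Add1,r1:Mul2,r2:4,r3:24,r4:0,r5:0
c13: - | r0:Add1,r1:Mul2,r2:4,r3:24,r4:0,r5:0
c14: - | r0:Add1,r1:Mul2,r2:4,r3:24,r4:0,r5:0
c15: CDB Mul1=0 | r0:Add1,r1:Mul2,r2:4,r3:24,r4:0,r5:0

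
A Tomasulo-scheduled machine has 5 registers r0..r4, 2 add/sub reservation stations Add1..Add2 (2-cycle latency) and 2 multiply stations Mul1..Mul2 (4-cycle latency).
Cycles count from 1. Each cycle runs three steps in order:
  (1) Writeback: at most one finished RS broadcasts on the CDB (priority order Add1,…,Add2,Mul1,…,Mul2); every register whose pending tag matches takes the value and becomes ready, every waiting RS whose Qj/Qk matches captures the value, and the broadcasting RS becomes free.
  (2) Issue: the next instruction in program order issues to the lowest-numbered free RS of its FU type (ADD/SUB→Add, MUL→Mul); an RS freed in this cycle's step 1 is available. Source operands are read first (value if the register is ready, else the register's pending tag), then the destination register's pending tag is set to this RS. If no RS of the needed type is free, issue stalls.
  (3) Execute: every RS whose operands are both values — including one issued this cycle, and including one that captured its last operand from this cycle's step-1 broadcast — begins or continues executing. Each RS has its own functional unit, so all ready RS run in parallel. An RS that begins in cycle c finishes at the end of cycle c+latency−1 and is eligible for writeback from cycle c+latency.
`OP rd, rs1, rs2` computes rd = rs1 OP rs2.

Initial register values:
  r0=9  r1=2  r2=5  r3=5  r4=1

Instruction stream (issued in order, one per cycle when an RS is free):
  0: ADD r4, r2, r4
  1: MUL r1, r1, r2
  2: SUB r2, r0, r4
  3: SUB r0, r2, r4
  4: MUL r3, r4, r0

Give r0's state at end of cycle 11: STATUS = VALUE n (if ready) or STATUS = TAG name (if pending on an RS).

  c1: issue ADD r4<-Add1  regs: r0:9,r1:2,r2:5,r3:5,r4:Add1
  c2: issue MUL r1<-Mul1  regs: r0:9,r1:Mul1,r2:5,r3:5,r4:Add1
  c3: CDB Add1=6; issue SUB r2<-Add1  regs: r0:9,r1:Mul1,r2:Add1,r3:5,r4:6
  c4: issue SUB r0<-Add2  regs: r0:Add2,r1:Mul1,r2:Add1,r3:5,r4:6
  c5: CDB Add1=3; issue MUL r3<-Mul2  regs: r0:Add2,r1:Mul1,r2:3,r3:Mul2,r4:6
  c6: CDB Mul1=10  regs: r0:Add2,r1:10,r2:3,r3:Mul2,r4:6
  c7: CDB Add2=-3  regs: r0:-3,r1:10,r2:3,r3:Mul2,r4:6
  c8: -  regs: r0:-3,r1:10,r2:3,r3:Mul2,r4:6
  c9: -  regs: r0:-3,r1:10,r2:3,r3:Mul2,r4:6
  c10: -  regs: r0:-3,r1:10,r2:3,r3:Mul2,r4:6
  c11: CDB Mul2=-18  regs: r0:-3,r1:10,r2:3,r3:-18,r4:6

STATUS = VALUE -3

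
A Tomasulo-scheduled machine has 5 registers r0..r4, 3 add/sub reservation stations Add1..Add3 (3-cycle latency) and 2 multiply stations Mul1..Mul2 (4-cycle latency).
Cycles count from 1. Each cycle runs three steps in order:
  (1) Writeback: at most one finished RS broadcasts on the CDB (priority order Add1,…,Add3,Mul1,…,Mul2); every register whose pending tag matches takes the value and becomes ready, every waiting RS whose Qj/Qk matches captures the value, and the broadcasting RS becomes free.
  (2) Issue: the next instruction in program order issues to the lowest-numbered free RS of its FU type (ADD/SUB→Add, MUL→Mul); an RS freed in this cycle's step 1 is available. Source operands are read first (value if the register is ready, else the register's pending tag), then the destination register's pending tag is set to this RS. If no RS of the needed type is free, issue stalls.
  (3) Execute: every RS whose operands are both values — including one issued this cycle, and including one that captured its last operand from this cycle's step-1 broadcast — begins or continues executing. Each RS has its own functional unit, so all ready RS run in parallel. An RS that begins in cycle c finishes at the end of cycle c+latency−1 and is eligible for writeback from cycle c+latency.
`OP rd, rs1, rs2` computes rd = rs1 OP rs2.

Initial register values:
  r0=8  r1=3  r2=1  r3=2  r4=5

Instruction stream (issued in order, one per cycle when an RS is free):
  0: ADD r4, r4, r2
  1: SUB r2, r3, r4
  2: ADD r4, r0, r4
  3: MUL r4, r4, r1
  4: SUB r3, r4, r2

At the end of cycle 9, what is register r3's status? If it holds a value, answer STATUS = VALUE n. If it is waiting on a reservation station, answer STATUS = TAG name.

STATUS = TAG Add1

cycle 1: issue ADD r4<-Add1 // r0:8,r1:3,r2:1,r3:2,r4:Add1
cycle 2: issue SUB r2<-Add2 // r0:8,r1:3,r2:Add2,r3:2,r4:Add1
cycle 3: issue ADD r4<-Add3 // r0:8,r1:3,r2:Add2,r3:2,r4:Add3
cycle 4: CDB Add1=6; issue MUL r4<-Mul1 // r0:8,r1:3,r2:Add2,r3:2,r4:Mul1
cycle 5: issue SUB r3<-Add1 // r0:8,r1:3,r2:Add2,r3:Add1,r4:Mul1
cycle 6: - // r0:8,r1:3,r2:Add2,r3:Add1,r4:Mul1
cycle 7: CDB Add2=-4 // r0:8,r1:3,r2:-4,r3:Add1,r4:Mul1
cycle 8: CDB Add3=14 // r0:8,r1:3,r2:-4,r3:Add1,r4:Mul1
cycle 9: - // r0:8,r1:3,r2:-4,r3:Add1,r4:Mul1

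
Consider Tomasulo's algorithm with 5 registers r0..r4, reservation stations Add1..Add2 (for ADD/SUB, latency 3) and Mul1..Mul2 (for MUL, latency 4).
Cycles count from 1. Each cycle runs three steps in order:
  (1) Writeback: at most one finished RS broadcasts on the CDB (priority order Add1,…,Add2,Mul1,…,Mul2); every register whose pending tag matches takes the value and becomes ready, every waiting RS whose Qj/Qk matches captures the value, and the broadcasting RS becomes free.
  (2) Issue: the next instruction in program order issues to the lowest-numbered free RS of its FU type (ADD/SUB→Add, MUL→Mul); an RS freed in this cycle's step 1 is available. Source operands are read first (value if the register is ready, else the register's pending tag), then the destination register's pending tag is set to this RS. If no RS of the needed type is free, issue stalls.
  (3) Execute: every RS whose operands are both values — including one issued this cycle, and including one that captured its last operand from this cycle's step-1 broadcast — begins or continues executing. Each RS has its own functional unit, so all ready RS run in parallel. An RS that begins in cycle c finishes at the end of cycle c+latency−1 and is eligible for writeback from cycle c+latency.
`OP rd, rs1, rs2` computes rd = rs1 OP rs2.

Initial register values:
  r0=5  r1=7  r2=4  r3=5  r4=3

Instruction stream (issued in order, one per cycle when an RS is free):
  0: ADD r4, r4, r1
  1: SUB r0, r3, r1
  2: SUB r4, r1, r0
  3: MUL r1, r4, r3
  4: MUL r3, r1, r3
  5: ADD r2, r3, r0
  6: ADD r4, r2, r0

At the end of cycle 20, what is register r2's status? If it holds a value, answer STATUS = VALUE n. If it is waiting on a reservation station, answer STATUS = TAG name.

STATUS = VALUE 223

cycle 1: issue ADD r4<-Add1 // r0:5,r1:7,r2:4,r3:5,r4:Add1
cycle 2: issue SUB r0<-Add2 // r0:Add2,r1:7,r2:4,r3:5,r4:Add1
cycle 3: stall // r0:Add2,r1:7,r2:4,r3:5,r4:Add1
cycle 4: CDB Add1=10; issue SUB r4<-Add1 // r0:Add2,r1:7,r2:4,r3:5,r4:Add1
cycle 5: CDB Add2=-2; issue MUL r1<-Mul1 // r0:-2,r1:Mul1,r2:4,r3:5,r4:Add1
cycle 6: issue MUL r3<-Mul2 // r0:-2,r1:Mul1,r2:4,r3:Mul2,r4:Add1
cycle 7: issue ADD r2<-Add2 // r0:-2,r1:Mul1,r2:Add2,r3:Mul2,r4:Add1
cycle 8: CDB Add1=9; issue ADD r4<-Add1 // r0:-2,r1:Mul1,r2:Add2,r3:Mul2,r4:Add1
cycle 9: - // r0:-2,r1:Mul1,r2:Add2,r3:Mul2,r4:Add1
cycle 10: - // r0:-2,r1:Mul1,r2:Add2,r3:Mul2,r4:Add1
cycle 11: - // r0:-2,r1:Mul1,r2:Add2,r3:Mul2,r4:Add1
cycle 12: CDB Mul1=45 // r0:-2,r1:45,r2:Add2,r3:Mul2,r4:Add1
cycle 13: - // r0:-2,r1:45,r2:Add2,r3:Mul2,r4:Add1
cycle 14: - // r0:-2,r1:45,r2:Add2,r3:Mul2,r4:Add1
cycle 15: - // r0:-2,r1:45,r2:Add2,r3:Mul2,r4:Add1
cycle 16: CDB Mul2=225 // r0:-2,r1:45,r2:Add2,r3:225,r4:Add1
cycle 17: - // r0:-2,r1:45,r2:Add2,r3:225,r4:Add1
cycle 18: - // r0:-2,r1:45,r2:Add2,r3:225,r4:Add1
cycle 19: CDB Add2=223 // r0:-2,r1:45,r2:223,r3:225,r4:Add1
cycle 20: - // r0:-2,r1:45,r2:223,r3:225,r4:Add1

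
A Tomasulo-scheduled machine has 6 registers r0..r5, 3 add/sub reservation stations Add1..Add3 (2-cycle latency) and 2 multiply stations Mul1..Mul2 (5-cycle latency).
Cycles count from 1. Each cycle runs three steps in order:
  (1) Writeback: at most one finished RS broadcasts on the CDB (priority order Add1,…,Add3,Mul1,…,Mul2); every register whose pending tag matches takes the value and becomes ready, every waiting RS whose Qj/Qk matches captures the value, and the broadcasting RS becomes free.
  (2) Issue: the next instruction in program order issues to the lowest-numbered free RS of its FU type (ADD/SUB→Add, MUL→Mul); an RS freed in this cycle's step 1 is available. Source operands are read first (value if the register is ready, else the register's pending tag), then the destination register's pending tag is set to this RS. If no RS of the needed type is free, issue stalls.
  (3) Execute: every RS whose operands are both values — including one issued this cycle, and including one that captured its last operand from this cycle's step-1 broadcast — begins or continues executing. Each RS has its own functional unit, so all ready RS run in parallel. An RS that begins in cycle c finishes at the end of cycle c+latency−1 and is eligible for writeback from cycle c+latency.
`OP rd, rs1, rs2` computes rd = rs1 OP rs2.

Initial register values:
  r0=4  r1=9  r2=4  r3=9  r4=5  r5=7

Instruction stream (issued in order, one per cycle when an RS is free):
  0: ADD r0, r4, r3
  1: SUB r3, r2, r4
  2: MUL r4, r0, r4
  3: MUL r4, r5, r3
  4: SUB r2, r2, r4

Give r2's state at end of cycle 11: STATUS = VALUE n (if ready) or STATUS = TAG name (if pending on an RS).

  c1: issue ADD r0<-Add1  regs: r0:Add1,r1:9,r2:4,r3:9,r4:5,r5:7
  c2: issue SUB r3<-Add2  regs: r0:Add1,r1:9,r2:4,r3:Add2,r4:5,r5:7
  c3: CDB Add1=14; issue MUL r4<-Mul1  regs: r0:14,r1:9,r2:4,r3:Add2,r4:Mul1,r5:7
  c4: CDB Add2=-1; issue MUL r4<-Mul2  regs: r0:14,r1:9,r2:4,r3:-1,r4:Mul2,r5:7
  c5: issue SUB r2<-Add1  regs: r0:14,r1:9,r2:Add1,r3:-1,r4:Mul2,r5:7
  c6: -  regs: r0:14,r1:9,r2:Add1,r3:-1,r4:Mul2,r5:7
  c7: -  regs: r0:14,r1:9,r2:Add1,r3:-1,r4:Mul2,r5:7
  c8: CDB Mul1=70  regs: r0:14,r1:9,r2:Add1,r3:-1,r4:Mul2,r5:7
  c9: CDB Mul2=-7  regs: r0:14,r1:9,r2:Add1,r3:-1,r4:-7,r5:7
  c10: -  regs: r0:14,r1:9,r2:Add1,r3:-1,r4:-7,r5:7
  c11: CDB Add1=11  regs: r0:14,r1:9,r2:11,r3:-1,r4:-7,r5:7

STATUS = VALUE 11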